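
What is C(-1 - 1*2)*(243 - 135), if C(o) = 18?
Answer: 1944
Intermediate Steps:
C(-1 - 1*2)*(243 - 135) = 18*(243 - 135) = 18*108 = 1944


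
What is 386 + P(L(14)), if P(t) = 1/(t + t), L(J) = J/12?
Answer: 2705/7 ≈ 386.43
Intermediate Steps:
L(J) = J/12 (L(J) = J*(1/12) = J/12)
P(t) = 1/(2*t)
386 + P(L(14)) = 386 + 1/(2*(((1/12)*14))) = 386 + 1/(2*(7/6)) = 386 + (1/2)*(6/7) = 386 + 3/7 = 2705/7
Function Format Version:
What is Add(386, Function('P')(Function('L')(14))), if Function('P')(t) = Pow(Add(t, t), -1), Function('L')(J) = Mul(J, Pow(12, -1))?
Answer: Rational(2705, 7) ≈ 386.43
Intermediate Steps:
Function('L')(J) = Mul(Rational(1, 12), J) (Function('L')(J) = Mul(J, Rational(1, 12)) = Mul(Rational(1, 12), J))
Function('P')(t) = Mul(Rational(1, 2), Pow(t, -1)) (Function('P')(t) = Pow(Mul(2, t), -1) = Mul(Rational(1, 2), Pow(t, -1)))
Add(386, Function('P')(Function('L')(14))) = Add(386, Mul(Rational(1, 2), Pow(Mul(Rational(1, 12), 14), -1))) = Add(386, Mul(Rational(1, 2), Pow(Rational(7, 6), -1))) = Add(386, Mul(Rational(1, 2), Rational(6, 7))) = Add(386, Rational(3, 7)) = Rational(2705, 7)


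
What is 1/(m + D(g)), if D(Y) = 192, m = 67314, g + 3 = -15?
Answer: 1/67506 ≈ 1.4814e-5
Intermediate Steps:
g = -18 (g = -3 - 15 = -18)
1/(m + D(g)) = 1/(67314 + 192) = 1/67506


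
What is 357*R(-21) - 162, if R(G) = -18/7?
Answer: -1080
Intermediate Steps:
R(G) = -18/7 (R(G) = -18*⅐ = -18/7)
357*R(-21) - 162 = 357*(-18/7) - 162 = -918 - 162 = -1080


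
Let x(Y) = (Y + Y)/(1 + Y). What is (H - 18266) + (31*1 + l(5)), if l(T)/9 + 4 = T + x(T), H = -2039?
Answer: -20250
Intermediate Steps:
x(Y) = 2*Y/(1 + Y) (x(Y) = (2*Y)/(1 + Y) = 2*Y/(1 + Y))
l(T) = -36 + 9*T + 18*T/(1 + T) (l(T) = -36 + 9*(T + 2*T/(1 + T)) = -36 + (9*T + 18*T/(1 + T)) = -36 + 9*T + 18*T/(1 + T))
(H - 18266) + (31*1 + l(5)) = (-2039 - 18266) + (31*1 + 9*(-4 + 5² - 1*5)/(1 + 5)) = -20305 + (31 + 9*(-4 + 25 - 5)/6) = -20305 + (31 + 9*(⅙)*16) = -20305 + (31 + 24) = -20305 + 55 = -20250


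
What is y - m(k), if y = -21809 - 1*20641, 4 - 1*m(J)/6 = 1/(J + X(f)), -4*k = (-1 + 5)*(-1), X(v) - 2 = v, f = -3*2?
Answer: -42476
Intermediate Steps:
f = -6
X(v) = 2 + v
k = 1 (k = -(-1 + 5)*(-1)/4 = -(-1) = -¼*(-4) = 1)
m(J) = 24 - 6/(-4 + J) (m(J) = 24 - 6/(J + (2 - 6)) = 24 - 6/(J - 4) = 24 - 6/(-4 + J))
y = -42450 (y = -21809 - 20641 = -42450)
y - m(k) = -42450 - 6*(-17 + 4*1)/(-4 + 1) = -42450 - 6*(-17 + 4)/(-3) = -42450 - 6*(-1)*(-13)/3 = -42450 - 1*26 = -42450 - 26 = -42476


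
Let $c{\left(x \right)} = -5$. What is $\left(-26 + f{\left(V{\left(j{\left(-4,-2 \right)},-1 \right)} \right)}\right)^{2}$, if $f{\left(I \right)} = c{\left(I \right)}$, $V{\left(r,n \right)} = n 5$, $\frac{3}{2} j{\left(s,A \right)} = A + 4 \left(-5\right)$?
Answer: $961$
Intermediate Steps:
$j{\left(s,A \right)} = - \frac{40}{3} + \frac{2 A}{3}$ ($j{\left(s,A \right)} = \frac{2 \left(A + 4 \left(-5\right)\right)}{3} = \frac{2 \left(A - 20\right)}{3} = \frac{2 \left(-20 + A\right)}{3} = - \frac{40}{3} + \frac{2 A}{3}$)
$V{\left(r,n \right)} = 5 n$
$f{\left(I \right)} = -5$
$\left(-26 + f{\left(V{\left(j{\left(-4,-2 \right)},-1 \right)} \right)}\right)^{2} = \left(-26 - 5\right)^{2} = \left(-31\right)^{2} = 961$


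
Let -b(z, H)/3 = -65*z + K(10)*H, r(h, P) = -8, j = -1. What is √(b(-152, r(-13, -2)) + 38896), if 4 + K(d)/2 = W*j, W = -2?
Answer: 2*√2290 ≈ 95.708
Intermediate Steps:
K(d) = -4 (K(d) = -8 + 2*(-2*(-1)) = -8 + 2*2 = -8 + 4 = -4)
b(z, H) = 12*H + 195*z (b(z, H) = -3*(-65*z - 4*H) = 12*H + 195*z)
√(b(-152, r(-13, -2)) + 38896) = √((12*(-8) + 195*(-152)) + 38896) = √((-96 - 29640) + 38896) = √(-29736 + 38896) = √9160 = 2*√2290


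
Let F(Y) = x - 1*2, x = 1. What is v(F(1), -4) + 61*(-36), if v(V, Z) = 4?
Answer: -2192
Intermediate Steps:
F(Y) = -1 (F(Y) = 1 - 1*2 = 1 - 2 = -1)
v(F(1), -4) + 61*(-36) = 4 + 61*(-36) = 4 - 2196 = -2192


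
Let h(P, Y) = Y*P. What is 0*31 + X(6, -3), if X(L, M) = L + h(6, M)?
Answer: -12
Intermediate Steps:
h(P, Y) = P*Y
X(L, M) = L + 6*M
0*31 + X(6, -3) = 0*31 + (6 + 6*(-3)) = 0 + (6 - 18) = 0 - 12 = -12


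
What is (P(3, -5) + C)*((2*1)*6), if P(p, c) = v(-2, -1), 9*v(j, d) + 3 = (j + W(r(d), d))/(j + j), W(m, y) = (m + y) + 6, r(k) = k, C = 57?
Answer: 2038/3 ≈ 679.33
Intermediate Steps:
W(m, y) = 6 + m + y
v(j, d) = -⅓ + (6 + j + 2*d)/(18*j) (v(j, d) = -⅓ + ((j + (6 + d + d))/(j + j))/9 = -⅓ + ((j + (6 + 2*d))/((2*j)))/9 = -⅓ + ((6 + j + 2*d)*(1/(2*j)))/9 = -⅓ + ((6 + j + 2*d)/(2*j))/9 = -⅓ + (6 + j + 2*d)/(18*j))
P(p, c) = -7/18 (P(p, c) = (1/18)*(6 - 5*(-2) + 2*(-1))/(-2) = (1/18)*(-½)*(6 + 10 - 2) = (1/18)*(-½)*14 = -7/18)
(P(3, -5) + C)*((2*1)*6) = (-7/18 + 57)*((2*1)*6) = 1019*(2*6)/18 = (1019/18)*12 = 2038/3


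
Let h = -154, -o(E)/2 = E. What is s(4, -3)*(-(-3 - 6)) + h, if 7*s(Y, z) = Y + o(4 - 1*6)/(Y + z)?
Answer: -1006/7 ≈ -143.71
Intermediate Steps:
o(E) = -2*E
s(Y, z) = Y/7 + 4/(7*(Y + z)) (s(Y, z) = (Y + (-2*(4 - 1*6))/(Y + z))/7 = (Y + (-2*(4 - 6))/(Y + z))/7 = (Y + (-2*(-2))/(Y + z))/7 = (Y + 4/(Y + z))/7 = Y/7 + 4/(7*(Y + z)))
s(4, -3)*(-(-3 - 6)) + h = ((4 + 4² + 4*(-3))/(7*(4 - 3)))*(-(-3 - 6)) - 154 = ((⅐)*(4 + 16 - 12)/1)*(-1*(-9)) - 154 = ((⅐)*1*8)*9 - 154 = (8/7)*9 - 154 = 72/7 - 154 = -1006/7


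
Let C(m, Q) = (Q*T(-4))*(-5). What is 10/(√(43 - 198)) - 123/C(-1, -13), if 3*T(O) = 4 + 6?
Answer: -369/650 - 2*I*√155/31 ≈ -0.56769 - 0.80322*I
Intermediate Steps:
T(O) = 10/3 (T(O) = (4 + 6)/3 = (⅓)*10 = 10/3)
C(m, Q) = -50*Q/3 (C(m, Q) = (Q*(10/3))*(-5) = (10*Q/3)*(-5) = -50*Q/3)
10/(√(43 - 198)) - 123/C(-1, -13) = 10/(√(43 - 198)) - 123/((-50/3*(-13))) = 10/(√(-155)) - 123/650/3 = 10/((I*√155)) - 123*3/650 = 10*(-I*√155/155) - 369/650 = -2*I*√155/31 - 369/650 = -369/650 - 2*I*√155/31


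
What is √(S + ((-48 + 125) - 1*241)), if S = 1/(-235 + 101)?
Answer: I*√2944918/134 ≈ 12.807*I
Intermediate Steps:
S = -1/134 (S = 1/(-134) = -1/134 ≈ -0.0074627)
√(S + ((-48 + 125) - 1*241)) = √(-1/134 + ((-48 + 125) - 1*241)) = √(-1/134 + (77 - 241)) = √(-1/134 - 164) = √(-21977/134) = I*√2944918/134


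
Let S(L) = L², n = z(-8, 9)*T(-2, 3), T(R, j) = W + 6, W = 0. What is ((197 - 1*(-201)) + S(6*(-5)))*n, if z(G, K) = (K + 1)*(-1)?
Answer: -77880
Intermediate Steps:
T(R, j) = 6 (T(R, j) = 0 + 6 = 6)
z(G, K) = -1 - K (z(G, K) = (1 + K)*(-1) = -1 - K)
n = -60 (n = (-1 - 1*9)*6 = (-1 - 9)*6 = -10*6 = -60)
((197 - 1*(-201)) + S(6*(-5)))*n = ((197 - 1*(-201)) + (6*(-5))²)*(-60) = ((197 + 201) + (-30)²)*(-60) = (398 + 900)*(-60) = 1298*(-60) = -77880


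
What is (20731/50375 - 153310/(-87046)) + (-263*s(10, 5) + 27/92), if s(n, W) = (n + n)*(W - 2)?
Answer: -3182444416783329/201707343500 ≈ -15778.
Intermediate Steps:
s(n, W) = 2*n*(-2 + W) (s(n, W) = (2*n)*(-2 + W) = 2*n*(-2 + W))
(20731/50375 - 153310/(-87046)) + (-263*s(10, 5) + 27/92) = (20731/50375 - 153310/(-87046)) + (-526*10*(-2 + 5) + 27/92) = (20731*(1/50375) - 153310*(-1/87046)) + (-526*10*3 + 27*(1/92)) = (20731/50375 + 76655/43523) + (-263*60 + 27/92) = 4763770938/2192471125 + (-15780 + 27/92) = 4763770938/2192471125 - 1451733/92 = -3182444416783329/201707343500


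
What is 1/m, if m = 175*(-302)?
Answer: -1/52850 ≈ -1.8921e-5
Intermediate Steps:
m = -52850
1/m = 1/(-52850) = -1/52850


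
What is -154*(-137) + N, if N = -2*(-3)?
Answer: 21104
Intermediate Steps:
N = 6
-154*(-137) + N = -154*(-137) + 6 = 21098 + 6 = 21104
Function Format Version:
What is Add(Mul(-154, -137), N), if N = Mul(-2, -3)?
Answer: 21104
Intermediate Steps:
N = 6
Add(Mul(-154, -137), N) = Add(Mul(-154, -137), 6) = Add(21098, 6) = 21104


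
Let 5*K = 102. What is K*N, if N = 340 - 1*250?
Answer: 1836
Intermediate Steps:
N = 90 (N = 340 - 250 = 90)
K = 102/5 (K = (1/5)*102 = 102/5 ≈ 20.400)
K*N = (102/5)*90 = 1836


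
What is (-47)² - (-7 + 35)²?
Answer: 1425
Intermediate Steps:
(-47)² - (-7 + 35)² = 2209 - 1*28² = 2209 - 1*784 = 2209 - 784 = 1425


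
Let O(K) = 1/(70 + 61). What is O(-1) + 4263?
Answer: 558454/131 ≈ 4263.0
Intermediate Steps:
O(K) = 1/131
O(-1) + 4263 = 1/131 + 4263 = 558454/131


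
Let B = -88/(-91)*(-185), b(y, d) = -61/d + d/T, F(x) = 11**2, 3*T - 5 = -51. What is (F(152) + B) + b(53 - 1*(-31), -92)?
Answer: -428965/8372 ≈ -51.238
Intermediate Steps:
T = -46/3 (T = 5/3 + (1/3)*(-51) = 5/3 - 17 = -46/3 ≈ -15.333)
F(x) = 121
b(y, d) = -61/d - 3*d/46 (b(y, d) = -61/d + d/(-46/3) = -61/d + d*(-3/46) = -61/d - 3*d/46)
B = -16280/91 (B = -88*(-1/91)*(-185) = (88/91)*(-185) = -16280/91 ≈ -178.90)
(F(152) + B) + b(53 - 1*(-31), -92) = (121 - 16280/91) + (-61/(-92) - 3/46*(-92)) = -5269/91 + (-61*(-1/92) + 6) = -5269/91 + (61/92 + 6) = -5269/91 + 613/92 = -428965/8372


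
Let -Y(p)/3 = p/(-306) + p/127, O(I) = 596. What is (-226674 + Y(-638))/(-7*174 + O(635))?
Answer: 1468110397/4028694 ≈ 364.41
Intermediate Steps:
Y(p) = -179*p/12954 (Y(p) = -3*(p/(-306) + p/127) = -3*(p*(-1/306) + p*(1/127)) = -3*(-p/306 + p/127) = -179*p/12954)
(-226674 + Y(-638))/(-7*174 + O(635)) = (-226674 - 179/12954*(-638))/(-7*174 + 596) = (-226674 + 57101/6477)/(-1218 + 596) = -1468110397/6477/(-622) = -1468110397/6477*(-1/622) = 1468110397/4028694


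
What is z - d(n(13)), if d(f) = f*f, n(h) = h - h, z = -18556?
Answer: -18556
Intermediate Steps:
n(h) = 0
d(f) = f**2
z - d(n(13)) = -18556 - 1*0**2 = -18556 - 1*0 = -18556 + 0 = -18556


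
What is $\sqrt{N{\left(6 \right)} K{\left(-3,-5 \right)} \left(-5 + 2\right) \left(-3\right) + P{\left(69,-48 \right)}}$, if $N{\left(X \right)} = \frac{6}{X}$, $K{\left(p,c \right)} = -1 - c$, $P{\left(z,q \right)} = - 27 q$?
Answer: $6 \sqrt{37} \approx 36.497$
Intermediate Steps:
$\sqrt{N{\left(6 \right)} K{\left(-3,-5 \right)} \left(-5 + 2\right) \left(-3\right) + P{\left(69,-48 \right)}} = \sqrt{\frac{6}{6} \left(-1 - -5\right) \left(-5 + 2\right) \left(-3\right) - -1296} = \sqrt{6 \cdot \frac{1}{6} \left(-1 + 5\right) \left(\left(-3\right) \left(-3\right)\right) + 1296} = \sqrt{1 \cdot 4 \cdot 9 + 1296} = \sqrt{4 \cdot 9 + 1296} = \sqrt{36 + 1296} = \sqrt{1332} = 6 \sqrt{37}$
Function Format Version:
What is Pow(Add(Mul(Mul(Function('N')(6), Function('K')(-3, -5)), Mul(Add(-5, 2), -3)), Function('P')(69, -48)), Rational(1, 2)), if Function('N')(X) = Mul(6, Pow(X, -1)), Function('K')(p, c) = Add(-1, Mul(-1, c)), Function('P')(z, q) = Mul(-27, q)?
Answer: Mul(6, Pow(37, Rational(1, 2))) ≈ 36.497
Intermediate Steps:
Pow(Add(Mul(Mul(Function('N')(6), Function('K')(-3, -5)), Mul(Add(-5, 2), -3)), Function('P')(69, -48)), Rational(1, 2)) = Pow(Add(Mul(Mul(Mul(6, Pow(6, -1)), Add(-1, Mul(-1, -5))), Mul(Add(-5, 2), -3)), Mul(-27, -48)), Rational(1, 2)) = Pow(Add(Mul(Mul(Mul(6, Rational(1, 6)), Add(-1, 5)), Mul(-3, -3)), 1296), Rational(1, 2)) = Pow(Add(Mul(Mul(1, 4), 9), 1296), Rational(1, 2)) = Pow(Add(Mul(4, 9), 1296), Rational(1, 2)) = Pow(Add(36, 1296), Rational(1, 2)) = Pow(1332, Rational(1, 2)) = Mul(6, Pow(37, Rational(1, 2)))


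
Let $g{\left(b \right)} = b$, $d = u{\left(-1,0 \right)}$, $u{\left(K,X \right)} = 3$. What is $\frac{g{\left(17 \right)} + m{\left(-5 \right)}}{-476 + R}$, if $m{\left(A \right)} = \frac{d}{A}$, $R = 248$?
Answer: $- \frac{41}{570} \approx -0.07193$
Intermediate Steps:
$d = 3$
$m{\left(A \right)} = \frac{3}{A}$
$\frac{g{\left(17 \right)} + m{\left(-5 \right)}}{-476 + R} = \frac{17 + \frac{3}{-5}}{-476 + 248} = \frac{17 + 3 \left(- \frac{1}{5}\right)}{-228} = \left(17 - \frac{3}{5}\right) \left(- \frac{1}{228}\right) = \frac{82}{5} \left(- \frac{1}{228}\right) = - \frac{41}{570}$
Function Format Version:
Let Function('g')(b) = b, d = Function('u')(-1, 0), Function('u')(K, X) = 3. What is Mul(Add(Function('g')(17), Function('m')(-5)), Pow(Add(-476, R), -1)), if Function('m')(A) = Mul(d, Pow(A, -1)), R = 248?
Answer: Rational(-41, 570) ≈ -0.071930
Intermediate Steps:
d = 3
Function('m')(A) = Mul(3, Pow(A, -1))
Mul(Add(Function('g')(17), Function('m')(-5)), Pow(Add(-476, R), -1)) = Mul(Add(17, Mul(3, Pow(-5, -1))), Pow(Add(-476, 248), -1)) = Mul(Add(17, Mul(3, Rational(-1, 5))), Pow(-228, -1)) = Mul(Add(17, Rational(-3, 5)), Rational(-1, 228)) = Mul(Rational(82, 5), Rational(-1, 228)) = Rational(-41, 570)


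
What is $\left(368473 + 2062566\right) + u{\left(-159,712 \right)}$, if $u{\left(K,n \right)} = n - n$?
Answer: $2431039$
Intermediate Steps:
$u{\left(K,n \right)} = 0$
$\left(368473 + 2062566\right) + u{\left(-159,712 \right)} = \left(368473 + 2062566\right) + 0 = 2431039 + 0 = 2431039$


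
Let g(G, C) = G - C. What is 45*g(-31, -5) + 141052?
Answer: 139882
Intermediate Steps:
45*g(-31, -5) + 141052 = 45*(-31 - 1*(-5)) + 141052 = 45*(-31 + 5) + 141052 = 45*(-26) + 141052 = -1170 + 141052 = 139882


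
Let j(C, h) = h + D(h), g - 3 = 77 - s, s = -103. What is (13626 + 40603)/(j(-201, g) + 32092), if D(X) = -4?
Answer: 54229/32271 ≈ 1.6804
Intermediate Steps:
g = 183 (g = 3 + (77 - 1*(-103)) = 3 + (77 + 103) = 3 + 180 = 183)
j(C, h) = -4 + h (j(C, h) = h - 4 = -4 + h)
(13626 + 40603)/(j(-201, g) + 32092) = (13626 + 40603)/((-4 + 183) + 32092) = 54229/(179 + 32092) = 54229/32271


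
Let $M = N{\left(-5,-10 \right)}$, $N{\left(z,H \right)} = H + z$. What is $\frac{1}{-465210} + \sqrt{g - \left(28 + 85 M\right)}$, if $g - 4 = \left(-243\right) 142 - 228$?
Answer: $- \frac{1}{465210} + i \sqrt{33483} \approx -2.1496 \cdot 10^{-6} + 182.98 i$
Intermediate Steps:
$g = -34730$ ($g = 4 - 34734 = -34730$)
$M = -15$ ($M = -10 - 5 = -15$)
$\frac{1}{-465210} + \sqrt{g - \left(28 + 85 M\right)} = \frac{1}{-465210} + \sqrt{-34730 - -1247} = - \frac{1}{465210} + \sqrt{-34730 + \left(1275 - 28\right)} = - \frac{1}{465210} + \sqrt{-34730 + 1247} = - \frac{1}{465210} + \sqrt{-33483} = - \frac{1}{465210} + i \sqrt{33483}$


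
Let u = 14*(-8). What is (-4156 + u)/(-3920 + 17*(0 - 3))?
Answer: 388/361 ≈ 1.0748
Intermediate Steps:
u = -112
(-4156 + u)/(-3920 + 17*(0 - 3)) = (-4156 - 112)/(-3920 + 17*(0 - 3)) = -4268/(-3920 + 17*(-3)) = -4268/(-3920 - 51) = -4268/(-3971) = -4268*(-1/3971) = 388/361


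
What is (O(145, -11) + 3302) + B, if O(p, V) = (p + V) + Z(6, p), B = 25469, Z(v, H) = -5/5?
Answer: 28904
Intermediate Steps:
Z(v, H) = -1 (Z(v, H) = -5*⅕ = -1)
O(p, V) = -1 + V + p (O(p, V) = (p + V) - 1 = (V + p) - 1 = -1 + V + p)
(O(145, -11) + 3302) + B = ((-1 - 11 + 145) + 3302) + 25469 = (133 + 3302) + 25469 = 3435 + 25469 = 28904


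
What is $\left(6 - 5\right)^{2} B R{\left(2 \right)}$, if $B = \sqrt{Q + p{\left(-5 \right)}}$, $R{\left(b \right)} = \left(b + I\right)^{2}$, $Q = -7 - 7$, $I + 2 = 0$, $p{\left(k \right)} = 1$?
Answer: $0$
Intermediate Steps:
$I = -2$ ($I = -2 + 0 = -2$)
$Q = -14$
$R{\left(b \right)} = \left(-2 + b\right)^{2}$ ($R{\left(b \right)} = \left(b - 2\right)^{2} = \left(-2 + b\right)^{2}$)
$B = i \sqrt{13}$ ($B = \sqrt{-14 + 1} = \sqrt{-13} = i \sqrt{13} \approx 3.6056 i$)
$\left(6 - 5\right)^{2} B R{\left(2 \right)} = \left(6 - 5\right)^{2} i \sqrt{13} \left(-2 + 2\right)^{2} = 1^{2} i \sqrt{13} \cdot 0^{2} = 1 i \sqrt{13} \cdot 0 = i \sqrt{13} \cdot 0 = 0$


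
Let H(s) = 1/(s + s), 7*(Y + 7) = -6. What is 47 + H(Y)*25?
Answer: 999/22 ≈ 45.409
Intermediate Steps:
Y = -55/7 (Y = -7 + (⅐)*(-6) = -7 - 6/7 = -55/7 ≈ -7.8571)
H(s) = 1/(2*s)
47 + H(Y)*25 = 47 + (1/(2*(-55/7)))*25 = 47 + ((½)*(-7/55))*25 = 47 - 7/110*25 = 47 - 35/22 = 999/22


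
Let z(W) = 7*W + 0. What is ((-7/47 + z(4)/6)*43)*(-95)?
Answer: -2602145/141 ≈ -18455.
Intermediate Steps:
z(W) = 7*W
((-7/47 + z(4)/6)*43)*(-95) = ((-7/47 + (7*4)/6)*43)*(-95) = ((-7*1/47 + 28*(⅙))*43)*(-95) = ((-7/47 + 14/3)*43)*(-95) = ((637/141)*43)*(-95) = (27391/141)*(-95) = -2602145/141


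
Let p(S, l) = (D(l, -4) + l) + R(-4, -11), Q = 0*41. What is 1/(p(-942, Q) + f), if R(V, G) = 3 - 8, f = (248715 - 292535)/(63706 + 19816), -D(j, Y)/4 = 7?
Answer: -41761/1400023 ≈ -0.029829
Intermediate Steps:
D(j, Y) = -28 (D(j, Y) = -4*7 = -28)
f = -21910/41761 (f = -43820/83522 = -43820*1/83522 = -21910/41761 ≈ -0.52465)
Q = 0
R(V, G) = -5
p(S, l) = -33 + l (p(S, l) = (-28 + l) - 5 = -33 + l)
1/(p(-942, Q) + f) = 1/((-33 + 0) - 21910/41761) = 1/(-33 - 21910/41761) = 1/(-1400023/41761) = -41761/1400023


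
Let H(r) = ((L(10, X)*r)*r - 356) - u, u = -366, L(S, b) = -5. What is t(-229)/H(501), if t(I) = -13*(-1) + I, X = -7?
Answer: 216/1254995 ≈ 0.00017211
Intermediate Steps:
t(I) = 13 + I
H(r) = 10 - 5*r**2 (H(r) = ((-5*r)*r - 356) - 1*(-366) = (-5*r**2 - 356) + 366 = (-356 - 5*r**2) + 366 = 10 - 5*r**2)
t(-229)/H(501) = (13 - 229)/(10 - 5*501**2) = -216/(10 - 5*251001) = -216/(10 - 1255005) = -216/(-1254995) = -216*(-1/1254995) = 216/1254995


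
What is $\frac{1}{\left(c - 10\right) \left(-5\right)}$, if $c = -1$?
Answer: $\frac{1}{55} \approx 0.018182$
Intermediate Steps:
$\frac{1}{\left(c - 10\right) \left(-5\right)} = \frac{1}{\left(-1 - 10\right) \left(-5\right)} = \frac{1}{\left(-11\right) \left(-5\right)} = \frac{1}{55}$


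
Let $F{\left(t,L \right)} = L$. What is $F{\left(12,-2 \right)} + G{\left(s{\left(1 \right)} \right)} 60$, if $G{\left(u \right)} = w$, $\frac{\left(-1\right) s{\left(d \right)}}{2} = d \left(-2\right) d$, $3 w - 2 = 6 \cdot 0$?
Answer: $38$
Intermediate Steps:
$w = \frac{2}{3}$ ($w = \frac{2}{3} + \frac{6 \cdot 0}{3} = \frac{2}{3} + \frac{1}{3} \cdot 0 = \frac{2}{3} + 0 = \frac{2}{3} \approx 0.66667$)
$s{\left(d \right)} = 4 d^{2}$ ($s{\left(d \right)} = - 2 d \left(-2\right) d = - 2 - 2 d d = - 2 \left(- 2 d^{2}\right) = 4 d^{2}$)
$G{\left(u \right)} = \frac{2}{3}$
$F{\left(12,-2 \right)} + G{\left(s{\left(1 \right)} \right)} 60 = -2 + \frac{2}{3} \cdot 60 = -2 + 40 = 38$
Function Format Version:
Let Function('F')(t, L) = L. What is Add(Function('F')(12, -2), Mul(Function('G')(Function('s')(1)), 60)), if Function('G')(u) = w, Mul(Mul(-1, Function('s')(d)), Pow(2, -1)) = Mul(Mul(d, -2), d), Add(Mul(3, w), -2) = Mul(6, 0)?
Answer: 38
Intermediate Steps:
w = Rational(2, 3) (w = Add(Rational(2, 3), Mul(Rational(1, 3), Mul(6, 0))) = Add(Rational(2, 3), Mul(Rational(1, 3), 0)) = Add(Rational(2, 3), 0) = Rational(2, 3) ≈ 0.66667)
Function('s')(d) = Mul(4, Pow(d, 2)) (Function('s')(d) = Mul(-2, Mul(Mul(d, -2), d)) = Mul(-2, Mul(Mul(-2, d), d)) = Mul(-2, Mul(-2, Pow(d, 2))) = Mul(4, Pow(d, 2)))
Function('G')(u) = Rational(2, 3)
Add(Function('F')(12, -2), Mul(Function('G')(Function('s')(1)), 60)) = Add(-2, Mul(Rational(2, 3), 60)) = Add(-2, 40) = 38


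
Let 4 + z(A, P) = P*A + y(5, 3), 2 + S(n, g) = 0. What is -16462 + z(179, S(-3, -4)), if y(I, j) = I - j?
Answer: -16822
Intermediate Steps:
S(n, g) = -2 (S(n, g) = -2 + 0 = -2)
z(A, P) = -2 + A*P (z(A, P) = -4 + (P*A + (5 - 1*3)) = -4 + (A*P + (5 - 3)) = -4 + (A*P + 2) = -4 + (2 + A*P) = -2 + A*P)
-16462 + z(179, S(-3, -4)) = -16462 + (-2 + 179*(-2)) = -16462 + (-2 - 358) = -16462 - 360 = -16822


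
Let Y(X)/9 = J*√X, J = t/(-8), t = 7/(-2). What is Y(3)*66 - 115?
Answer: -115 + 2079*√3/8 ≈ 335.12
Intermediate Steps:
t = -7/2 (t = 7*(-½) = -7/2 ≈ -3.5000)
J = 7/16 (J = -7/2/(-8) = -7/2*(-⅛) = 7/16 ≈ 0.43750)
Y(X) = 63*√X/16 (Y(X) = 9*(7*√X/16) = 63*√X/16)
Y(3)*66 - 115 = (63*√3/16)*66 - 115 = 2079*√3/8 - 115 = -115 + 2079*√3/8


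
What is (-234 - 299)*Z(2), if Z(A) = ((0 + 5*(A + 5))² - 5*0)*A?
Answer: -1305850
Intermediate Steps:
Z(A) = A*(25 + 5*A)² (Z(A) = ((0 + 5*(5 + A))² + 0)*A = ((0 + (25 + 5*A))² + 0)*A = ((25 + 5*A)² + 0)*A = (25 + 5*A)²*A = A*(25 + 5*A)²)
(-234 - 299)*Z(2) = (-234 - 299)*(25*2*(5 + 2)²) = -13325*2*7² = -13325*2*49 = -533*2450 = -1305850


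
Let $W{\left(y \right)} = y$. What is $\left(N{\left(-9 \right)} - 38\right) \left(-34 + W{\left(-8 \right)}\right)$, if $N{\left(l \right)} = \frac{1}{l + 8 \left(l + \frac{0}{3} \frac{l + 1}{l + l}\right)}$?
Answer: $\frac{43106}{27} \approx 1596.5$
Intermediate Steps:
$N{\left(l \right)} = \frac{1}{9 l}$ ($N{\left(l \right)} = \frac{1}{l + 8 \left(l + 0 \cdot \frac{1}{3} \frac{1 + l}{2 l}\right)} = \frac{1}{l + 8 \left(l + 0 \left(1 + l\right) \frac{1}{2 l}\right)} = \frac{1}{l + 8 \left(l + 0 \frac{1 + l}{2 l}\right)} = \frac{1}{l + 8 \left(l + 0\right)} = \frac{1}{l + 8 l} = \frac{1}{9 l}$)
$\left(N{\left(-9 \right)} - 38\right) \left(-34 + W{\left(-8 \right)}\right) = \left(\frac{1}{9 \left(-9\right)} - 38\right) \left(-34 - 8\right) = \left(\frac{1}{9} \left(- \frac{1}{9}\right) - 38\right) \left(-42\right) = \left(- \frac{1}{81} - 38\right) \left(-42\right) = \left(- \frac{3079}{81}\right) \left(-42\right) = \frac{43106}{27}$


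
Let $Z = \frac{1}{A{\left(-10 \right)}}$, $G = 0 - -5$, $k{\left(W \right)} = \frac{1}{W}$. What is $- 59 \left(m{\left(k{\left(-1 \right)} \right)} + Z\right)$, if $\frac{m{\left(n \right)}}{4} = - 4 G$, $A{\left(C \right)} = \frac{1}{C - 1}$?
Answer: $5369$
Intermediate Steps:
$A{\left(C \right)} = \frac{1}{-1 + C}$
$G = 5$ ($G = 0 + 5 = 5$)
$Z = -11$ ($Z = \frac{1}{\frac{1}{-1 - 10}} = \frac{1}{\frac{1}{-11}} = \frac{1}{- \frac{1}{11}} = -11$)
$m{\left(n \right)} = -80$ ($m{\left(n \right)} = 4 \left(\left(-4\right) 5\right) = 4 \left(-20\right) = -80$)
$- 59 \left(m{\left(k{\left(-1 \right)} \right)} + Z\right) = - 59 \left(-80 - 11\right) = \left(-59\right) \left(-91\right) = 5369$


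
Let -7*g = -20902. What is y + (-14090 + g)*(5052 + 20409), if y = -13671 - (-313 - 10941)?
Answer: -282721361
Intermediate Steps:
g = 2986 (g = -1/7*(-20902) = 2986)
y = -2417 (y = -13671 - 1*(-11254) = -13671 + 11254 = -2417)
y + (-14090 + g)*(5052 + 20409) = -2417 + (-14090 + 2986)*(5052 + 20409) = -2417 - 11104*25461 = -2417 - 282718944 = -282721361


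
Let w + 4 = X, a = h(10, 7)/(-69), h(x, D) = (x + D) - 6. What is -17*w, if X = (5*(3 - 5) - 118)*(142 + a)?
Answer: 21301204/69 ≈ 3.0871e+5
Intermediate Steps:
h(x, D) = -6 + D + x (h(x, D) = (D + x) - 6 = -6 + D + x)
a = -11/69 (a = (-6 + 7 + 10)/(-69) = 11*(-1/69) = -11/69 ≈ -0.15942)
X = -1252736/69 (X = (5*(3 - 5) - 118)*(142 - 11/69) = (5*(-2) - 118)*(9787/69) = (-10 - 118)*(9787/69) = -128*9787/69 = -1252736/69 ≈ -18156.)
w = -1253012/69 (w = -4 - 1252736/69 = -1253012/69 ≈ -18160.)
-17*w = -17*(-1253012/69) = 21301204/69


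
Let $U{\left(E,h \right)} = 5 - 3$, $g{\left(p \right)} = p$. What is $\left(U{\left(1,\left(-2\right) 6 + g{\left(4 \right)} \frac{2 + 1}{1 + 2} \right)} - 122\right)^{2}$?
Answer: $14400$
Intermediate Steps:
$U{\left(E,h \right)} = 2$ ($U{\left(E,h \right)} = 5 - 3 = 2$)
$\left(U{\left(1,\left(-2\right) 6 + g{\left(4 \right)} \frac{2 + 1}{1 + 2} \right)} - 122\right)^{2} = \left(2 - 122\right)^{2} = \left(-120\right)^{2} = 14400$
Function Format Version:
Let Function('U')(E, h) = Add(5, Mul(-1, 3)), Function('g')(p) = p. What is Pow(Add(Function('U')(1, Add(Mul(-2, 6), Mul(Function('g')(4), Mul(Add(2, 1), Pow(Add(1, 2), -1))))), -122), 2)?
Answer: 14400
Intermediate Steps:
Function('U')(E, h) = 2 (Function('U')(E, h) = Add(5, -3) = 2)
Pow(Add(Function('U')(1, Add(Mul(-2, 6), Mul(Function('g')(4), Mul(Add(2, 1), Pow(Add(1, 2), -1))))), -122), 2) = Pow(Add(2, -122), 2) = Pow(-120, 2) = 14400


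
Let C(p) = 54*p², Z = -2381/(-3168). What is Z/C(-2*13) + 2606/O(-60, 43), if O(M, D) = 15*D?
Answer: 100457183659/24863604480 ≈ 4.0403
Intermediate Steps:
Z = 2381/3168 (Z = -2381*(-1/3168) = 2381/3168 ≈ 0.75158)
Z/C(-2*13) + 2606/O(-60, 43) = 2381/(3168*((54*(-2*13)²))) + 2606/((15*43)) = 2381/(3168*((54*(-26)²))) + 2606/645 = 2381/(3168*((54*676))) + 2606*(1/645) = (2381/3168)/36504 + 2606/645 = (2381/3168)*(1/36504) + 2606/645 = 2381/115644672 + 2606/645 = 100457183659/24863604480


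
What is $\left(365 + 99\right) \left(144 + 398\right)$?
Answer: $251488$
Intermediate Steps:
$\left(365 + 99\right) \left(144 + 398\right) = 464 \cdot 542 = 251488$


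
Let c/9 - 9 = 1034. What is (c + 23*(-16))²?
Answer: 81342361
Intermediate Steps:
c = 9387 (c = 81 + 9*1034 = 81 + 9306 = 9387)
(c + 23*(-16))² = (9387 + 23*(-16))² = (9387 - 368)² = 9019² = 81342361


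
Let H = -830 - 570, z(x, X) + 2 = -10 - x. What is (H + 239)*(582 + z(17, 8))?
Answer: -642033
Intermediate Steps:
z(x, X) = -12 - x (z(x, X) = -2 + (-10 - x) = -12 - x)
H = -1400
(H + 239)*(582 + z(17, 8)) = (-1400 + 239)*(582 + (-12 - 1*17)) = -1161*(582 + (-12 - 17)) = -1161*(582 - 29) = -1161*553 = -642033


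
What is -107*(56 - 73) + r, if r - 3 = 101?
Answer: 1923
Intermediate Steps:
r = 104 (r = 3 + 101 = 104)
-107*(56 - 73) + r = -107*(56 - 73) + 104 = -107*(-17) + 104 = 1819 + 104 = 1923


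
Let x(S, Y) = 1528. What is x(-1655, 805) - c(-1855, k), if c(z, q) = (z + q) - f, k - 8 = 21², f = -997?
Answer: 1937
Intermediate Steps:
k = 449 (k = 8 + 21² = 8 + 441 = 449)
c(z, q) = 997 + q + z (c(z, q) = (z + q) - 1*(-997) = (q + z) + 997 = 997 + q + z)
x(-1655, 805) - c(-1855, k) = 1528 - (997 + 449 - 1855) = 1528 - 1*(-409) = 1528 + 409 = 1937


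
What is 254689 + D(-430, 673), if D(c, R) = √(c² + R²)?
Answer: 254689 + √637829 ≈ 2.5549e+5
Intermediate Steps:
D(c, R) = √(R² + c²)
254689 + D(-430, 673) = 254689 + √(673² + (-430)²) = 254689 + √(452929 + 184900) = 254689 + √637829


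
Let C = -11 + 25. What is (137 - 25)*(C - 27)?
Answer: -1456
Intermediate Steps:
C = 14
(137 - 25)*(C - 27) = (137 - 25)*(14 - 27) = 112*(-13) = -1456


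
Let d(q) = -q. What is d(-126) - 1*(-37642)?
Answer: 37768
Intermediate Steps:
d(-126) - 1*(-37642) = -1*(-126) - 1*(-37642) = 126 + 37642 = 37768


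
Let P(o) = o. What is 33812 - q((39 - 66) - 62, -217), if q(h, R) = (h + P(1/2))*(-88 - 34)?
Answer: 23015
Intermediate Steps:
q(h, R) = -61 - 122*h (q(h, R) = (h + 1/2)*(-88 - 34) = (h + ½)*(-122) = (½ + h)*(-122) = -61 - 122*h)
33812 - q((39 - 66) - 62, -217) = 33812 - (-61 - 122*((39 - 66) - 62)) = 33812 - (-61 - 122*(-27 - 62)) = 33812 - (-61 - 122*(-89)) = 33812 - (-61 + 10858) = 33812 - 1*10797 = 33812 - 10797 = 23015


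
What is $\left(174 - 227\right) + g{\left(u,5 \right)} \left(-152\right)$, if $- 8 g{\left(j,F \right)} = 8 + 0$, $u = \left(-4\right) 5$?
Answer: $99$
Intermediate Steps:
$u = -20$
$g{\left(j,F \right)} = -1$ ($g{\left(j,F \right)} = - \frac{8 + 0}{8} = \left(- \frac{1}{8}\right) 8 = -1$)
$\left(174 - 227\right) + g{\left(u,5 \right)} \left(-152\right) = \left(174 - 227\right) - -152 = -53 + 152 = 99$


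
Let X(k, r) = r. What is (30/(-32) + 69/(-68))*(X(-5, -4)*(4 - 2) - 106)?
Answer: 30267/136 ≈ 222.55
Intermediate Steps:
(30/(-32) + 69/(-68))*(X(-5, -4)*(4 - 2) - 106) = (30/(-32) + 69/(-68))*(-4*(4 - 2) - 106) = (30*(-1/32) + 69*(-1/68))*(-4*2 - 106) = (-15/16 - 69/68)*(-8 - 106) = -531/272*(-114) = 30267/136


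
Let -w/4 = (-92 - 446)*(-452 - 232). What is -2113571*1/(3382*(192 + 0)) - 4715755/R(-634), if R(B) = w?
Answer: -26843017/524020608 ≈ -0.051225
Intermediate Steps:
w = -1471968 (w = -4*(-92 - 446)*(-452 - 232) = -(-2152)*(-684) = -4*367992 = -1471968)
R(B) = -1471968
-2113571*1/(3382*(192 + 0)) - 4715755/R(-634) = -2113571*1/(3382*(192 + 0)) - 4715755/(-1471968) = -2113571/(3382*192) - 4715755*(-1/1471968) = -2113571/649344 + 4715755/1471968 = -26843017/524020608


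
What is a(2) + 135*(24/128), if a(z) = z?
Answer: 437/16 ≈ 27.313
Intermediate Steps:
a(2) + 135*(24/128) = 2 + 135*(24/128) = 2 + 135*(24*(1/128)) = 2 + 135*(3/16) = 2 + 405/16 = 437/16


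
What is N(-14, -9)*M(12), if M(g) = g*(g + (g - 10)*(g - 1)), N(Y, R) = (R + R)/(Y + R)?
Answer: 7344/23 ≈ 319.30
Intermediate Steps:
N(Y, R) = 2*R/(R + Y) (N(Y, R) = (2*R)/(R + Y) = 2*R/(R + Y))
M(g) = g*(g + (-1 + g)*(-10 + g)) (M(g) = g*(g + (-10 + g)*(-1 + g)) = g*(g + (-1 + g)*(-10 + g)))
N(-14, -9)*M(12) = (2*(-9)/(-9 - 14))*(12*(10 + 12**2 - 10*12)) = (2*(-9)/(-23))*(12*(10 + 144 - 120)) = (2*(-9)*(-1/23))*(12*34) = (18/23)*408 = 7344/23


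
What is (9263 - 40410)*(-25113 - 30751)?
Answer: 1739996008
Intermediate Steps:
(9263 - 40410)*(-25113 - 30751) = -31147*(-55864) = 1739996008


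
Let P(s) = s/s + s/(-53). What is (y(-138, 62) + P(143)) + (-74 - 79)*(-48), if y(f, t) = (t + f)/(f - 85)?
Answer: 86782694/11819 ≈ 7342.6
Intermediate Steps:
P(s) = 1 - s/53 (P(s) = 1 + s*(-1/53) = 1 - s/53)
y(f, t) = (f + t)/(-85 + f)
(y(-138, 62) + P(143)) + (-74 - 79)*(-48) = ((-138 + 62)/(-85 - 138) + (1 - 1/53*143)) + (-74 - 79)*(-48) = (-76/(-223) + (1 - 143/53)) - 153*(-48) = (-1/223*(-76) - 90/53) + 7344 = (76/223 - 90/53) + 7344 = -16042/11819 + 7344 = 86782694/11819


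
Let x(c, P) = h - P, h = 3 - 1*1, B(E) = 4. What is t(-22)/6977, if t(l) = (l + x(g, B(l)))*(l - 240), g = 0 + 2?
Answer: 6288/6977 ≈ 0.90125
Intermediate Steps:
g = 2
h = 2 (h = 3 - 1 = 2)
x(c, P) = 2 - P
t(l) = (-240 + l)*(-2 + l) (t(l) = (l + (2 - 1*4))*(l - 240) = (l + (2 - 4))*(-240 + l) = (l - 2)*(-240 + l) = (-2 + l)*(-240 + l) = (-240 + l)*(-2 + l))
t(-22)/6977 = (480 + (-22)² - 242*(-22))/6977 = (480 + 484 + 5324)*(1/6977) = 6288*(1/6977) = 6288/6977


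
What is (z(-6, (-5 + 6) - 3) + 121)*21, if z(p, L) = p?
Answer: 2415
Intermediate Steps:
(z(-6, (-5 + 6) - 3) + 121)*21 = (-6 + 121)*21 = 115*21 = 2415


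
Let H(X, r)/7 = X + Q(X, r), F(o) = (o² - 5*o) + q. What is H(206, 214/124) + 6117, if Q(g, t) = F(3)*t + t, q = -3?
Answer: 231333/31 ≈ 7462.4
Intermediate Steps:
F(o) = -3 + o² - 5*o (F(o) = (o² - 5*o) - 3 = -3 + o² - 5*o)
Q(g, t) = -8*t (Q(g, t) = (-3 + 3² - 5*3)*t + t = (-3 + 9 - 15)*t + t = -9*t + t = -8*t)
H(X, r) = -56*r + 7*X (H(X, r) = 7*(X - 8*r) = -56*r + 7*X)
H(206, 214/124) + 6117 = (-11984/124 + 7*206) + 6117 = (-11984/124 + 1442) + 6117 = (-56*107/62 + 1442) + 6117 = (-2996/31 + 1442) + 6117 = 41706/31 + 6117 = 231333/31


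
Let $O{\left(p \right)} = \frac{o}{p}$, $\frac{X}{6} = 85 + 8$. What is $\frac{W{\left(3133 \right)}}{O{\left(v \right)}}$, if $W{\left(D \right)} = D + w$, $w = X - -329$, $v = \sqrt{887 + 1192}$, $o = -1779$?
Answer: $- \frac{4020 \sqrt{231}}{593} \approx -103.03$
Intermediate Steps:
$X = 558$ ($X = 6 \left(85 + 8\right) = 6 \cdot 93 = 558$)
$v = 3 \sqrt{231}$ ($v = \sqrt{2079} = 3 \sqrt{231} \approx 45.596$)
$w = 887$ ($w = 558 - -329 = 558 + 329 = 887$)
$W{\left(D \right)} = 887 + D$ ($W{\left(D \right)} = D + 887 = 887 + D$)
$O{\left(p \right)} = - \frac{1779}{p}$
$\frac{W{\left(3133 \right)}}{O{\left(v \right)}} = \frac{887 + 3133}{\left(-1779\right) \frac{1}{3 \sqrt{231}}} = \frac{4020}{\left(-1779\right) \frac{\sqrt{231}}{693}} = \frac{4020}{\left(- \frac{593}{231}\right) \sqrt{231}} = 4020 \left(- \frac{\sqrt{231}}{593}\right) = - \frac{4020 \sqrt{231}}{593}$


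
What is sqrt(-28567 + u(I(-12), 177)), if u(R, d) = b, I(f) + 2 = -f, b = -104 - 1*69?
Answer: 2*I*sqrt(7185) ≈ 169.53*I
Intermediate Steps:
b = -173 (b = -104 - 69 = -173)
I(f) = -2 - f
u(R, d) = -173
sqrt(-28567 + u(I(-12), 177)) = sqrt(-28567 - 173) = sqrt(-28740) = 2*I*sqrt(7185)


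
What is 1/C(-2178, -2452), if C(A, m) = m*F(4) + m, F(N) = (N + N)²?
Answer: -1/159380 ≈ -6.2743e-6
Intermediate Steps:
F(N) = 4*N² (F(N) = (2*N)² = 4*N²)
C(A, m) = 65*m (C(A, m) = m*(4*4²) + m = m*(4*16) + m = m*64 + m = 64*m + m = 65*m)
1/C(-2178, -2452) = 1/(65*(-2452)) = 1/(-159380) = -1/159380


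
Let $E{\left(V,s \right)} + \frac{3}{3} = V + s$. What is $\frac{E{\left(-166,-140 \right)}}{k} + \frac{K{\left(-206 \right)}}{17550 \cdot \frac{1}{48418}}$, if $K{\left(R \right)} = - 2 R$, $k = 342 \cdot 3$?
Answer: $\frac{126305443}{111150} \approx 1136.4$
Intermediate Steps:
$E{\left(V,s \right)} = -1 + V + s$ ($E{\left(V,s \right)} = -1 + \left(V + s\right) = -1 + V + s$)
$k = 1026$
$\frac{E{\left(-166,-140 \right)}}{k} + \frac{K{\left(-206 \right)}}{17550 \cdot \frac{1}{48418}} = \frac{-1 - 166 - 140}{1026} + \frac{\left(-2\right) \left(-206\right)}{17550 \cdot \frac{1}{48418}} = \left(-307\right) \frac{1}{1026} + \frac{412}{17550 \cdot \frac{1}{48418}} = - \frac{307}{1026} + \frac{412}{\frac{8775}{24209}} = - \frac{307}{1026} + 412 \cdot \frac{24209}{8775} = - \frac{307}{1026} + \frac{9974108}{8775} = \frac{126305443}{111150}$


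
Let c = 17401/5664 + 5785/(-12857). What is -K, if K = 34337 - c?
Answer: -192330746443/5601696 ≈ -34334.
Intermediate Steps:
c = 14689109/5601696 (c = 17401*(1/5664) + 5785*(-1/12857) = 17401/5664 - 445/989 = 14689109/5601696 ≈ 2.6223)
K = 192330746443/5601696 (K = 34337 - 1*14689109/5601696 = 34337 - 14689109/5601696 = 192330746443/5601696 ≈ 34334.)
-K = -1*192330746443/5601696 = -192330746443/5601696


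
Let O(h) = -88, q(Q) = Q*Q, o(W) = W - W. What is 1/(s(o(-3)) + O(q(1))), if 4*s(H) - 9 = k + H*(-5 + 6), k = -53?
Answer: -1/99 ≈ -0.010101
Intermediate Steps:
o(W) = 0
q(Q) = Q**2
s(H) = -11 + H/4 (s(H) = 9/4 + (-53 + H*(-5 + 6))/4 = 9/4 + (-53 + H*1)/4 = 9/4 + (-53 + H)/4 = 9/4 + (-53/4 + H/4) = -11 + H/4)
1/(s(o(-3)) + O(q(1))) = 1/((-11 + (1/4)*0) - 88) = 1/((-11 + 0) - 88) = 1/(-11 - 88) = 1/(-99) = -1/99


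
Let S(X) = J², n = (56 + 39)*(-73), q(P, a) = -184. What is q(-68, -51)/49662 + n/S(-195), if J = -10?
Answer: -34442437/496620 ≈ -69.354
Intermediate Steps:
n = -6935 (n = 95*(-73) = -6935)
S(X) = 100 (S(X) = (-10)² = 100)
q(-68, -51)/49662 + n/S(-195) = -184/49662 - 6935/100 = -184*1/49662 - 6935*1/100 = -92/24831 - 1387/20 = -34442437/496620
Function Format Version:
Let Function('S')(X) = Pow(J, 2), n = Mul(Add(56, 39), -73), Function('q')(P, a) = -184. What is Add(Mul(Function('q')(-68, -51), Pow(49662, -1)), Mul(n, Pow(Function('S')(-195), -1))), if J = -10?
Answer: Rational(-34442437, 496620) ≈ -69.354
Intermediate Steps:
n = -6935 (n = Mul(95, -73) = -6935)
Function('S')(X) = 100 (Function('S')(X) = Pow(-10, 2) = 100)
Add(Mul(Function('q')(-68, -51), Pow(49662, -1)), Mul(n, Pow(Function('S')(-195), -1))) = Add(Mul(-184, Pow(49662, -1)), Mul(-6935, Pow(100, -1))) = Add(Mul(-184, Rational(1, 49662)), Mul(-6935, Rational(1, 100))) = Add(Rational(-92, 24831), Rational(-1387, 20)) = Rational(-34442437, 496620)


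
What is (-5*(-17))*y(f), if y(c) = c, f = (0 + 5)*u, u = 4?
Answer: 1700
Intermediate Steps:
f = 20 (f = (0 + 5)*4 = 5*4 = 20)
(-5*(-17))*y(f) = -5*(-17)*20 = 85*20 = 1700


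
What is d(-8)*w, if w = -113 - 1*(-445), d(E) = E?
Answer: -2656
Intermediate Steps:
w = 332 (w = -113 + 445 = 332)
d(-8)*w = -8*332 = -2656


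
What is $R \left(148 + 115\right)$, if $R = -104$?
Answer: $-27352$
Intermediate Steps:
$R \left(148 + 115\right) = - 104 \left(148 + 115\right) = \left(-104\right) 263 = -27352$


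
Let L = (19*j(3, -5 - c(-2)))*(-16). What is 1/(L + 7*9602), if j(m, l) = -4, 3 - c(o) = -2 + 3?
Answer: 1/68430 ≈ 1.4613e-5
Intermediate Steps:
c(o) = 2 (c(o) = 3 - (-2 + 3) = 3 - 1*1 = 3 - 1 = 2)
L = 1216 (L = (19*(-4))*(-16) = -76*(-16) = 1216)
1/(L + 7*9602) = 1/(1216 + 7*9602) = 1/(1216 + 67214) = 1/68430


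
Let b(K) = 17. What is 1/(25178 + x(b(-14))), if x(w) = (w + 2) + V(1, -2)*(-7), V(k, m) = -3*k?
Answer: 1/25218 ≈ 3.9654e-5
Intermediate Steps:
x(w) = 23 + w (x(w) = (w + 2) - 3*1*(-7) = (2 + w) - 3*(-7) = (2 + w) + 21 = 23 + w)
1/(25178 + x(b(-14))) = 1/(25178 + (23 + 17)) = 1/(25178 + 40) = 1/25218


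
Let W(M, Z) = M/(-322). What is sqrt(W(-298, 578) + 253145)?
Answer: sqrt(6561795534)/161 ≈ 503.14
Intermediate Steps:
W(M, Z) = -M/322 (W(M, Z) = M*(-1/322) = -M/322)
sqrt(W(-298, 578) + 253145) = sqrt(-1/322*(-298) + 253145) = sqrt(149/161 + 253145) = sqrt(40756494/161) = sqrt(6561795534)/161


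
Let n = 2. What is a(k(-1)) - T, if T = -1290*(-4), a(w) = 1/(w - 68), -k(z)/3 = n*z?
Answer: -319921/62 ≈ -5160.0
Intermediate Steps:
k(z) = -6*z
a(w) = 1/(-68 + w)
T = 5160 (T = -430*(-12) = 5160)
a(k(-1)) - T = 1/(-68 - 6*(-1)) - 1*5160 = 1/(-68 + 6) - 5160 = 1/(-62) - 5160 = -1/62 - 5160 = -319921/62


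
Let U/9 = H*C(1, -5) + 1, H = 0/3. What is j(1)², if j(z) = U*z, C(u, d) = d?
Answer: 81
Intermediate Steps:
H = 0 (H = 0*(⅓) = 0)
U = 9 (U = 9*(0*(-5) + 1) = 9*(0 + 1) = 9*1 = 9)
j(z) = 9*z
j(1)² = (9*1)² = 9² = 81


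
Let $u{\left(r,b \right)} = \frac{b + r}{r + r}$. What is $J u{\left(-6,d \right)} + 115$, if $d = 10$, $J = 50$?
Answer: $\frac{295}{3} \approx 98.333$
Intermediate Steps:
$u{\left(r,b \right)} = \frac{b + r}{2 r}$
$J u{\left(-6,d \right)} + 115 = 50 \frac{10 - 6}{2 \left(-6\right)} + 115 = 50 \cdot \frac{1}{2} \left(- \frac{1}{6}\right) 4 + 115 = 50 \left(- \frac{1}{3}\right) + 115 = - \frac{50}{3} + 115 = \frac{295}{3}$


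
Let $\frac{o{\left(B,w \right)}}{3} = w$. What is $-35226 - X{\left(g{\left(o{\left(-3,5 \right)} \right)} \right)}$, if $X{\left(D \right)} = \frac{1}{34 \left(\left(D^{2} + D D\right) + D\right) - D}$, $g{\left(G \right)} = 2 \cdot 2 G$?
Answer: $- \frac{8693072281}{246780} \approx -35226.0$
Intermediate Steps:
$o{\left(B,w \right)} = 3 w$
$g{\left(G \right)} = 4 G$
$X{\left(D \right)} = \frac{1}{33 D + 68 D^{2}}$ ($X{\left(D \right)} = \frac{1}{34 \left(\left(D^{2} + D^{2}\right) + D\right) - D} = \frac{1}{34 \left(2 D^{2} + D\right) - D} = \frac{1}{34 \left(D + 2 D^{2}\right) - D} = \frac{1}{\left(34 D + 68 D^{2}\right) - D} = \frac{1}{33 D + 68 D^{2}}$)
$-35226 - X{\left(g{\left(o{\left(-3,5 \right)} \right)} \right)} = -35226 - \frac{1}{4 \cdot 3 \cdot 5 \left(33 + 68 \cdot 4 \cdot 3 \cdot 5\right)} = -35226 - \frac{1}{4 \cdot 15 \left(33 + 68 \cdot 4 \cdot 15\right)} = -35226 - \frac{1}{60 \left(33 + 68 \cdot 60\right)} = -35226 - \frac{1}{60 \left(33 + 4080\right)} = -35226 - \frac{1}{60 \cdot 4113} = -35226 - \frac{1}{60} \cdot \frac{1}{4113} = -35226 - \frac{1}{246780} = - \frac{8693072281}{246780}$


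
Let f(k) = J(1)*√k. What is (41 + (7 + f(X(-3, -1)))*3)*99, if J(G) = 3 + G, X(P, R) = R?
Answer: 6138 + 1188*I ≈ 6138.0 + 1188.0*I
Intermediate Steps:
f(k) = 4*√k (f(k) = (3 + 1)*√k = 4*√k)
(41 + (7 + f(X(-3, -1)))*3)*99 = (41 + (7 + 4*√(-1))*3)*99 = (41 + (7 + 4*I)*3)*99 = (41 + (21 + 12*I))*99 = (62 + 12*I)*99 = 6138 + 1188*I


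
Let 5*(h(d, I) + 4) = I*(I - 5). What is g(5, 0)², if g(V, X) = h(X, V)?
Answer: 16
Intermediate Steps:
h(d, I) = -4 + I*(-5 + I)/5 (h(d, I) = -4 + (I*(I - 5))/5 = -4 + (I*(-5 + I))/5 = -4 + I*(-5 + I)/5)
g(V, X) = -4 - V + V²/5
g(5, 0)² = (-4 - 1*5 + (⅕)*5²)² = (-4 - 5 + (⅕)*25)² = (-4 - 5 + 5)² = (-4)² = 16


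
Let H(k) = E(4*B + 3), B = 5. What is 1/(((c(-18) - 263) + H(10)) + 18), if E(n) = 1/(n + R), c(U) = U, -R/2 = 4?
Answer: -15/3944 ≈ -0.0038032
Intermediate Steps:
R = -8 (R = -2*4 = -8)
E(n) = 1/(-8 + n) (E(n) = 1/(n - 8) = 1/(-8 + n))
H(k) = 1/15 (H(k) = 1/(-8 + (4*5 + 3)) = 1/(-8 + (20 + 3)) = 1/(-8 + 23) = 1/15)
1/(((c(-18) - 263) + H(10)) + 18) = 1/(((-18 - 263) + 1/15) + 18) = 1/((-281 + 1/15) + 18) = 1/(-4214/15 + 18) = 1/(-3944/15) = -15/3944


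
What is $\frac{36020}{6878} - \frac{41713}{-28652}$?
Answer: $\frac{34709133}{5186012} \approx 6.6928$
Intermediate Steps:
$\frac{36020}{6878} - \frac{41713}{-28652} = 36020 \cdot \frac{1}{6878} - - \frac{41713}{28652} = \frac{18010}{3439} + \frac{41713}{28652} = \frac{34709133}{5186012}$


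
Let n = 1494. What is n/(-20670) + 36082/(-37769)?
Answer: -133706971/130114205 ≈ -1.0276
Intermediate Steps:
n/(-20670) + 36082/(-37769) = 1494/(-20670) + 36082/(-37769) = 1494*(-1/20670) + 36082*(-1/37769) = -249/3445 - 36082/37769 = -133706971/130114205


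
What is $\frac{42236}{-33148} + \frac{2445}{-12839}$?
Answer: $- \frac{155828716}{106396793} \approx -1.4646$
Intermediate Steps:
$\frac{42236}{-33148} + \frac{2445}{-12839} = 42236 \left(- \frac{1}{33148}\right) + 2445 \left(- \frac{1}{12839}\right) = - \frac{10559}{8287} - \frac{2445}{12839} = - \frac{155828716}{106396793}$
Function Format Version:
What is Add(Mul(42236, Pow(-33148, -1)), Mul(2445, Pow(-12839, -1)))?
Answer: Rational(-155828716, 106396793) ≈ -1.4646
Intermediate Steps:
Add(Mul(42236, Pow(-33148, -1)), Mul(2445, Pow(-12839, -1))) = Add(Mul(42236, Rational(-1, 33148)), Mul(2445, Rational(-1, 12839))) = Add(Rational(-10559, 8287), Rational(-2445, 12839)) = Rational(-155828716, 106396793)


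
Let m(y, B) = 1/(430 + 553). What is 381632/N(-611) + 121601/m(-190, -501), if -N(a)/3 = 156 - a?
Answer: 275046853051/2301 ≈ 1.1953e+8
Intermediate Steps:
N(a) = -468 + 3*a (N(a) = -3*(156 - a) = -468 + 3*a)
m(y, B) = 1/983
381632/N(-611) + 121601/m(-190, -501) = 381632/(-468 + 3*(-611)) + 121601/(1/983) = 381632/(-468 - 1833) + 121601*983 = 381632/(-2301) + 119533783 = 381632*(-1/2301) + 119533783 = -381632/2301 + 119533783 = 275046853051/2301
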